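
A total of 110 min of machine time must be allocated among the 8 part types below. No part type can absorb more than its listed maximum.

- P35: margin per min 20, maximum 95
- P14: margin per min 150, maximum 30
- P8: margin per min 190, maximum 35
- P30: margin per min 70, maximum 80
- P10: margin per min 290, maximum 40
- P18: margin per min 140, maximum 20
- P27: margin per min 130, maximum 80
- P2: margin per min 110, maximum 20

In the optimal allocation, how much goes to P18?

5

Highest margin per min first: P10 290 > P8 190 > P14 150 > P18 140 > P27 130 > P2 110 > P30 70 > P35 20.
P10: +40 to 40 (cap) → 70 left.
Give P8 35 to hit its cap of 35 → 35 left.
P14: +30 to 30 (cap) → 5 left.
P18 has room for 20 but only 5 remain, so it gets 5.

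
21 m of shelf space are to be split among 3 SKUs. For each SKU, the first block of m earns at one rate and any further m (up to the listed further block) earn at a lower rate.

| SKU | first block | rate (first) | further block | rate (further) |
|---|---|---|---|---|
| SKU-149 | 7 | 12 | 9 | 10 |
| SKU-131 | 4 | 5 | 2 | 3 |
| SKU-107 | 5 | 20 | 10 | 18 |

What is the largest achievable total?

Order all 6 blocks by rate: SKU-107/first 20 > SKU-107/second 18 > SKU-149/first 12 > SKU-149/second 10 > SKU-131/first 5 > SKU-131/second 3.
SKU-107/first (20): +5 → 16 left.
Fill SKU-107 second block (10 at 18) → 6 left.
SKU-149/first: +6 of 7 at 12; pool empty.
Total = 20×5 + 18×10 + 12×6 = 352.

352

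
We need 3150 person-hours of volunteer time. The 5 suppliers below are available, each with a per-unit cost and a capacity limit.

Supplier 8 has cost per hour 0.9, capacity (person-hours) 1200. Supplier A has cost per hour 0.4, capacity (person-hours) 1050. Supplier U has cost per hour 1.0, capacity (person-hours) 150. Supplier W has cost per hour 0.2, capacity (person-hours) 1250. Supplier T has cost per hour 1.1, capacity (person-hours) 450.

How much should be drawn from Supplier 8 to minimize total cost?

Fill from the cheapest supplier first.
Supplier W at 0.2: take all 1250 person-hours ; 1900 still needed.
Take 1050 from Supplier A at 0.4 ; need 850 more.
Supplier 8 (0.9): take the remaining 850 ; done.
Supplier U, Supplier T: unused.

850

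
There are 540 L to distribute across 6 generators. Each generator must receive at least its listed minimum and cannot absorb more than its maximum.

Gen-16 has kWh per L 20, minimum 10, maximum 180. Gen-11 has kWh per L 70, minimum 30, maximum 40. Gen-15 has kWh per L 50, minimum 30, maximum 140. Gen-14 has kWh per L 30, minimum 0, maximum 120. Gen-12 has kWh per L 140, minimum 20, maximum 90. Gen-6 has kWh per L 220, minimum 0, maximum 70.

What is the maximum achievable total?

43000

Meeting every minimum uses 10+30+30+0+20+0 = 90 L, leaving 450.
Highest kWh per L first: Gen-6 220 > Gen-12 140 > Gen-11 70 > Gen-15 50 > Gen-14 30 > Gen-16 20.
Gen-6: +70 to 70 (cap) ; 380 left.
Give Gen-12 70 more to hit its cap of 90 ; 310 left.
Gen-11 takes 10 more to reach its cap of 40 ; 300 left.
Gen-15 takes 110 more to reach its cap of 140 ; 190 left.
Give Gen-14 120 more to hit its cap of 120 ; 70 left.
Gen-16: +70 (room for 170) → 80. Pool exhausted.
Total = 20×80 + 70×40 + 50×140 + 30×120 + 140×90 + 220×70 = 43000.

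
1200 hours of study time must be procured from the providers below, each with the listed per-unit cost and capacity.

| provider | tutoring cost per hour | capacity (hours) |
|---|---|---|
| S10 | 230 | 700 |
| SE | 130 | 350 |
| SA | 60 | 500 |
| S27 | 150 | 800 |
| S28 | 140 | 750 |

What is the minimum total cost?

124500

Cheapest first:
SA at 60: take all 500 hours — 700 still needed.
Take 350 from SE at 130 — need 350 more.
S28 (140): take the remaining 350 — done.
S27, S10: unused.
Cost = 500×60 + 350×130 + 350×140 = 124500.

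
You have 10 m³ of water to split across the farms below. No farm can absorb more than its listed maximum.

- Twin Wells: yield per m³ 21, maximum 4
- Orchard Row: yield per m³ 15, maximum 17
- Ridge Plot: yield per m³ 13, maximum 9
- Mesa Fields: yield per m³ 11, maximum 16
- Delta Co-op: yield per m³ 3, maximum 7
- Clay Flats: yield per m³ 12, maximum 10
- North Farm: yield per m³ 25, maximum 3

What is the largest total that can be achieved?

204

Rank by yield per m³: North Farm 25 > Twin Wells 21 > Orchard Row 15 > Ridge Plot 13 > Clay Flats 12 > Mesa Fields 11 > Delta Co-op 3.
North Farm: +3 to 3 (cap) → 7 left.
Give Twin Wells 4 to hit its cap of 4 → 3 left.
Orchard Row has room for 17 but only 3 remain, so it gets 3.
Total = 21×4 + 15×3 + 25×3 = 204.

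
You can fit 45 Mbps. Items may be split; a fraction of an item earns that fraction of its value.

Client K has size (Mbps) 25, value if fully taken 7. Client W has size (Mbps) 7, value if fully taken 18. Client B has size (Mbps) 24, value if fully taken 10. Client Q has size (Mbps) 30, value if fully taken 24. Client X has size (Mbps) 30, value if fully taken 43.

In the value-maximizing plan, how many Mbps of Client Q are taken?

8

Rank by value-to-size ratio: Client W 18/7≈2.57, Client X 43/30≈1.43, Client Q 24/30≈0.8, Client B 10/24≈0.417, Client K 7/25≈0.28.
All 7 Mbps of Client W fit (value 18) — 38 remain.
Client X: take in full, 30 Mbps for value 43 — 8 left.
8 Mbps left: a 8/30 share of Client Q gives 24×8/30 = 6.4.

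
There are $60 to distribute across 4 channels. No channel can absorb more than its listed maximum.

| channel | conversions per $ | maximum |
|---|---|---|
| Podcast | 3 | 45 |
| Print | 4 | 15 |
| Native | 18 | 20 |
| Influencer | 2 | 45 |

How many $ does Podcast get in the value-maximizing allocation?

25

Order the channels by conversions per $: Native 18 > Print 4 > Podcast 3 > Influencer 2.
Give Native 20 to hit its cap of 20 ; 40 left.
Print: +15 to 15 (cap) ; 25 left.
Podcast: +25 (room for 45) → 25. Pool exhausted.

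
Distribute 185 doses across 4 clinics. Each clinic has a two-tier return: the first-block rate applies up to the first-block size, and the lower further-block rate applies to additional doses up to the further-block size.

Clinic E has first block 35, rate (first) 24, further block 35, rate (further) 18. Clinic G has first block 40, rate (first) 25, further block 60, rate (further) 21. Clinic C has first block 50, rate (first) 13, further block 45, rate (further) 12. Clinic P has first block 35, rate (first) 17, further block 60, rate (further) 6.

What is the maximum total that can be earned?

3985

Treat each block as its own option and order by rate: Clinic G/tier1 25 > Clinic E/tier1 24 > Clinic G/tier2 21 > Clinic E/tier2 18 > Clinic P/tier1 17 > Clinic C/tier1 13 > Clinic C/tier2 12 > Clinic P/tier2 6.
Clinic G tier1 at 25: fill all 40 ; 145 left.
Clinic E/tier1 (24): +35 ; 110 left.
Clinic G tier2 at 21: fill all 60 ; 50 left.
Fill Clinic E tier2 block (35 at 18) ; 15 left.
Clinic P tier1 at 17: only 15 left, fill 15.
Total = 25×40 + 24×35 + 21×60 + 18×35 + 17×15 = 3985.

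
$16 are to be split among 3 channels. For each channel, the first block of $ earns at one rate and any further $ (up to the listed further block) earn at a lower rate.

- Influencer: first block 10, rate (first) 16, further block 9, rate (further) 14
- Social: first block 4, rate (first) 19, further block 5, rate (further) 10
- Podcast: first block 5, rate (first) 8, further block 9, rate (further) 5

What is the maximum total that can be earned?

264

Order all 6 blocks by rate: Social/T1 19 > Influencer/T1 16 > Influencer/T2 14 > Social/T2 10 > Podcast/T1 8 > Podcast/T2 5.
Social T1 at 19: fill all 4 → 12 left.
Influencer T1 at 16: fill all 10 → 2 left.
Influencer T2 at 14: only 2 left, fill 2.
Total = 19×4 + 16×10 + 14×2 = 264.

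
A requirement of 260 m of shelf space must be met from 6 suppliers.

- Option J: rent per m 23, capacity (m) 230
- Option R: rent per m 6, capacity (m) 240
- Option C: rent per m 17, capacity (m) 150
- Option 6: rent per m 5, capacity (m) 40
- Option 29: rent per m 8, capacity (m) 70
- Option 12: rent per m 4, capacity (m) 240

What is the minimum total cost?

1060

Use suppliers in increasing cost order.
Option 12 at 4: take all 240 m ; 20 still needed.
Option 6 at 5: take 20 of its 40 ; requirement met.
Option R, Option 29, Option C, Option J: unused.
Cost = 240×4 + 20×5 = 1060.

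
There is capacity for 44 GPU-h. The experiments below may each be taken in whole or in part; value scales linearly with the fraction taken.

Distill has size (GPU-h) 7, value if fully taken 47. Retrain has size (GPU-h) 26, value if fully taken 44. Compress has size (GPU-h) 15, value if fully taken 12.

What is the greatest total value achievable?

99.8

Sort by value density: Distill 47/7≈6.71, Retrain 44/26≈1.69, Compress 12/15≈0.8.
All 7 GPU-h of Distill fit (value 47) → 37 remain.
Take all of Retrain (26 GPU-h, value 44) → 11 GPU-h left.
11 GPU-h left: a 11/15 share of Compress gives 12×11/15 = 8.8.
Total value = 99.8.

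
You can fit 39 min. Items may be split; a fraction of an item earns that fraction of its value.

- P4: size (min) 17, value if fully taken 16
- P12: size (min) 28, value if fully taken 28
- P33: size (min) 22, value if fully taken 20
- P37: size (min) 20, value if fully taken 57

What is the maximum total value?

Best value per unit of size first: P37 57/20≈2.85, P12 28/28≈1, P4 16/17≈0.941, P33 20/22≈0.909.
Take all of P37 (20 min, value 57) → 19 min left.
19 min left: a 19/28 share of P12 gives 28×19/28 = 19.
Total value = 76.

76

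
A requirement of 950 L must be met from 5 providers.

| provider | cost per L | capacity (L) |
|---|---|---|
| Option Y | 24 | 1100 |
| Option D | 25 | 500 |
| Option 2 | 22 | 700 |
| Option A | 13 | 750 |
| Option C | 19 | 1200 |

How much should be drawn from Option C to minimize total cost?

200

Cheapest first:
Option A (13): use full 750 ; 200 L to go.
Take 200 from Option C at 19 to finish.
Option 2, Option Y, Option D: unused.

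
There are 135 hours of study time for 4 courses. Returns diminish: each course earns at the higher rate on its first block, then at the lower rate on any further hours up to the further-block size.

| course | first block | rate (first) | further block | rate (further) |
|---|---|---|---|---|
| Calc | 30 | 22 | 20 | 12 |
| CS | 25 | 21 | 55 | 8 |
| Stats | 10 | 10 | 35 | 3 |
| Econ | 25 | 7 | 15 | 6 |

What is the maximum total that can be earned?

1925

Rank every tier by rate: Calc/first 22 > CS/first 21 > Calc/second 12 > Stats/first 10 > CS/second 8 > Econ/first 7 > Econ/second 6 > Stats/second 3.
Fill Calc first block (30 at 22) ; 105 left.
Fill CS first block (25 at 21) ; 80 left.
Calc/second (12): +20 ; 60 left.
Stats/first (10): +10 ; 50 left.
CS/second: +50 of 55 at 8; pool empty.
Total = 22×30 + 21×25 + 12×20 + 10×10 + 8×50 = 1925.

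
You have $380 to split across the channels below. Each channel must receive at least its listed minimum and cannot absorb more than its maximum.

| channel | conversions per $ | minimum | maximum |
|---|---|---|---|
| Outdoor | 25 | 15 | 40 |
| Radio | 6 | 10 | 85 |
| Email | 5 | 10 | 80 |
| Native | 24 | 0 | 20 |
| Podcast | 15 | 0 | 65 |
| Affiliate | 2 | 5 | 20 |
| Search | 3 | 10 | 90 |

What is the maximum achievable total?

3630

Meeting every minimum uses 15+10+10+0+0+5+10 = 50 $, leaving 330.
Order the channels by conversions per $: Outdoor 25 > Native 24 > Podcast 15 > Radio 6 > Email 5 > Search 3 > Affiliate 2.
Outdoor takes 25 more to reach its cap of 40 → 305 left.
Native: +20 to 20 (cap) → 285 left.
Give Podcast 65 more to hit its cap of 65 → 220 left.
Radio takes 75 more to reach its cap of 85 → 145 left.
Email: +70 to 80 (cap) → 75 left.
Search has room for 80 more but only 75 remain, so it gets 85.
Total = 25×40 + 6×85 + 5×80 + 24×20 + 15×65 + 2×5 + 3×85 = 3630.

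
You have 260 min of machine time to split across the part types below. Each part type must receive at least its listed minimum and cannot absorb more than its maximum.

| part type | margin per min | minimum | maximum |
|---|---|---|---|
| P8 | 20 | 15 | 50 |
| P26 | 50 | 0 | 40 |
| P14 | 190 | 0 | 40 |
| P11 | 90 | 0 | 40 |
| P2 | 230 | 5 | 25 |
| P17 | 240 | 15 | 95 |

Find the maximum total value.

Meeting every minimum uses 15+0+0+0+5+15 = 35 min, leaving 225.
Order the part types by margin per min: P17 240 > P2 230 > P14 190 > P11 90 > P26 50 > P8 20.
P17 takes 80 more to reach its cap of 95 — 145 left.
P2: +20 to 25 (cap) — 125 left.
Give P14 40 more to hit its cap of 40 — 85 left.
P11 takes 40 more to reach its cap of 40 — 45 left.
Give P26 40 more to hit its cap of 40 — 5 left.
P8 has room for 35 more but only 5 remain, so it gets 20.
Total = 20×20 + 50×40 + 190×40 + 90×40 + 230×25 + 240×95 = 42150.

42150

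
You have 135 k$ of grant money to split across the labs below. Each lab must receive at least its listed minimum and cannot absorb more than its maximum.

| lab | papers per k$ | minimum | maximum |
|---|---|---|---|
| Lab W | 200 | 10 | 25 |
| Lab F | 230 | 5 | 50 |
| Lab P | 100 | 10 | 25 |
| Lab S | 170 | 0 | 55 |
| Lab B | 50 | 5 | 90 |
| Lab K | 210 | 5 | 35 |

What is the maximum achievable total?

26800

Meeting every minimum uses 10+5+10+0+5+5 = 35 k$, leaving 100.
Order the labs by papers per k$: Lab F 230 > Lab K 210 > Lab W 200 > Lab S 170 > Lab P 100 > Lab B 50.
Give Lab F 45 more to hit its cap of 50 → 55 left.
Lab K: +30 to 35 (cap) → 25 left.
Give Lab W 15 more to hit its cap of 25 → 10 left.
Lab S: +10 (room for 55) → 10. Pool exhausted.
Total = 200×25 + 230×50 + 100×10 + 170×10 + 50×5 + 210×35 = 26800.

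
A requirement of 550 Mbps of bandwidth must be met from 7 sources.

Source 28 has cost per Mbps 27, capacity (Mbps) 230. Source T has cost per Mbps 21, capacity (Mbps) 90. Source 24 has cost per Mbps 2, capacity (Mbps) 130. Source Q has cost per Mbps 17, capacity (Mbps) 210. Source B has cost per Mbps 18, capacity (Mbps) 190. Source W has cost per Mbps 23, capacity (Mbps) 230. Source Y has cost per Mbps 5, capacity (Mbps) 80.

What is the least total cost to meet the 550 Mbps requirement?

6570

Fill from the cheapest source first.
Source 24 at 2: take all 130 Mbps ; 420 still needed.
Take 80 from Source Y at 5 ; need 340 more.
Take 210 from Source Q at 17 ; need 130 more.
Take 130 from Source B at 18 to finish.
Source T, Source W, Source 28: unused.
Cost = 130×2 + 80×5 + 210×17 + 130×18 = 6570.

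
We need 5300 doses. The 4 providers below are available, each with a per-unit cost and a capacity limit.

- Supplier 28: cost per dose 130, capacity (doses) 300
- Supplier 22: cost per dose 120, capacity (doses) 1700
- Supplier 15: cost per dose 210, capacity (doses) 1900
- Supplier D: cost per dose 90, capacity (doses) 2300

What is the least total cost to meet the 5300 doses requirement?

Fill from the cheapest provider first.
Supplier D (90): use full 2300 → 3000 doses to go.
Supplier 22 at 120: take all 1700 doses → 1300 still needed.
Supplier 28 at 130: take all 300 doses → 1000 still needed.
Supplier 15 at 210: take 1000 of its 1900 → requirement met.
Cost = 2300×90 + 1700×120 + 300×130 + 1000×210 = 660000.

660000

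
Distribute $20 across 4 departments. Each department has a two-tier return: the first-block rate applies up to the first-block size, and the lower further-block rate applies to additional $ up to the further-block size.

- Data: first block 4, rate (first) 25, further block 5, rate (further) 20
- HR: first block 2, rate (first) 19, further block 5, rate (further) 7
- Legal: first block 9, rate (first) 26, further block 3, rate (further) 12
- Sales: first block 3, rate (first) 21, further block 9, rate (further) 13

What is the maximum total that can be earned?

477

Treat each block as its own option and order by rate: Legal/T1 26 > Data/T1 25 > Sales/T1 21 > Data/T2 20 > HR/T1 19 > Sales/T2 13 > Legal/T2 12 > HR/T2 7.
Fill Legal T1 block (9 at 26) → 11 left.
Data/T1 (25): +4 → 7 left.
Sales T1 at 21: fill all 3 → 4 left.
Data T2 at 20: only 4 left, fill 4.
Total = 26×9 + 25×4 + 21×3 + 20×4 = 477.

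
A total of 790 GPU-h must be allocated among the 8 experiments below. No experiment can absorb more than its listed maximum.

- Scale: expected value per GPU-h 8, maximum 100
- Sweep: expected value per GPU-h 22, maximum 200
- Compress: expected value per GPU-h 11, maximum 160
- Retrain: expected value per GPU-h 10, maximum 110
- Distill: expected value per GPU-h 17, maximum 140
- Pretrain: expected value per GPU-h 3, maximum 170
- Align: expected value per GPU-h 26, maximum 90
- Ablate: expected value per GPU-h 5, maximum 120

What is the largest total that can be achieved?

Rank by expected value per GPU-h: Align 26 > Sweep 22 > Distill 17 > Compress 11 > Retrain 10 > Scale 8 > Ablate 5 > Pretrain 3.
Align takes 90 to reach its cap of 90 → 700 left.
Sweep: +200 to 200 (cap) → 500 left.
Give Distill 140 to hit its cap of 140 → 360 left.
Compress takes 160 to reach its cap of 160 → 200 left.
Give Retrain 110 to hit its cap of 110 → 90 left.
Scale has room for 100 but only 90 remain, so it gets 90.
Total = 8×90 + 22×200 + 11×160 + 10×110 + 17×140 + 26×90 = 12700.

12700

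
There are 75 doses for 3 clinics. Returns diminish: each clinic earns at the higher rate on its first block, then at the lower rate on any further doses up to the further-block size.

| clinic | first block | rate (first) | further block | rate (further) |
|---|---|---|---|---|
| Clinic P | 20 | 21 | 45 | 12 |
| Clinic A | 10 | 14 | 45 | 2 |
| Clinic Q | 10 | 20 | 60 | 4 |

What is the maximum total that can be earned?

Treat each block as its own option and order by rate: Clinic P/first 21 > Clinic Q/first 20 > Clinic A/first 14 > Clinic P/second 12 > Clinic Q/second 4 > Clinic A/second 2.
Fill Clinic P first block (20 at 21) — 55 left.
Clinic Q first at 20: fill all 10 — 45 left.
Clinic A first at 14: fill all 10 — 35 left.
35 remain; put them into Clinic P second at 12.
Total = 21×20 + 20×10 + 14×10 + 12×35 = 1180.

1180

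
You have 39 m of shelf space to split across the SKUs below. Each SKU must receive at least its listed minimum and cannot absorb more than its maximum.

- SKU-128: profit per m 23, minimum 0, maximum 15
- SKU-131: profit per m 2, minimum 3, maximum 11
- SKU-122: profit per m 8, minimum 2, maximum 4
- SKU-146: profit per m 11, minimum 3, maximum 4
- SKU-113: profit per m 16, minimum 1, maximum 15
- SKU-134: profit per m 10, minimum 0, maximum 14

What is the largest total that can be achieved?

651

Meeting every minimum uses 0+3+2+3+1+0 = 9 m, leaving 30.
Rank by profit per m: SKU-128 23 > SKU-113 16 > SKU-146 11 > SKU-134 10 > SKU-122 8 > SKU-131 2.
SKU-128 takes 15 more to reach its cap of 15 → 15 left.
SKU-113 takes 14 more to reach its cap of 15 → 1 left.
SKU-146: +1 to 4 (cap) → 0 left.
Total = 23×15 + 2×3 + 8×2 + 11×4 + 16×15 = 651.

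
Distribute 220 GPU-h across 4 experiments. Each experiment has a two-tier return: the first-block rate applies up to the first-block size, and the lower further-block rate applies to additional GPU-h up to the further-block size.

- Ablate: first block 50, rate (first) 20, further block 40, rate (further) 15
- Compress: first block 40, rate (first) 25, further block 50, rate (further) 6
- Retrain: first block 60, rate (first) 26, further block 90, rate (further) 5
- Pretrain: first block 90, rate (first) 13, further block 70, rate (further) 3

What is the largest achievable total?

Rank every tier by rate: Retrain/first 26 > Compress/first 25 > Ablate/first 20 > Ablate/second 15 > Pretrain/first 13 > Compress/second 6 > Retrain/second 5 > Pretrain/second 3.
Retrain first at 26: fill all 60 ; 160 left.
Fill Compress first block (40 at 25) ; 120 left.
Ablate first at 20: fill all 50 ; 70 left.
Fill Ablate second block (40 at 15) ; 30 left.
Pretrain first at 13: only 30 left, fill 30.
Total = 26×60 + 25×40 + 20×50 + 15×40 + 13×30 = 4550.

4550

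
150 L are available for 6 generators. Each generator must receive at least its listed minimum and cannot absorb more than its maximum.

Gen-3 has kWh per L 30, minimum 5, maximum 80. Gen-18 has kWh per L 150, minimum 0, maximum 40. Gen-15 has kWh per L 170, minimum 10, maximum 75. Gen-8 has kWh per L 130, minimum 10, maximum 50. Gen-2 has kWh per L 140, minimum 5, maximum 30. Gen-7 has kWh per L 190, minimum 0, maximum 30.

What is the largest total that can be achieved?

24350

Meeting every minimum uses 5+0+10+10+5+0 = 30 L, leaving 120.
Rank by kWh per L: Gen-7 190 > Gen-15 170 > Gen-18 150 > Gen-2 140 > Gen-8 130 > Gen-3 30.
Gen-7 takes 30 more to reach its cap of 30 — 90 left.
Gen-15 takes 65 more to reach its cap of 75 — 25 left.
Only 25 left; Gen-18 takes them to reach 25.
Total = 30×5 + 150×25 + 170×75 + 130×10 + 140×5 + 190×30 = 24350.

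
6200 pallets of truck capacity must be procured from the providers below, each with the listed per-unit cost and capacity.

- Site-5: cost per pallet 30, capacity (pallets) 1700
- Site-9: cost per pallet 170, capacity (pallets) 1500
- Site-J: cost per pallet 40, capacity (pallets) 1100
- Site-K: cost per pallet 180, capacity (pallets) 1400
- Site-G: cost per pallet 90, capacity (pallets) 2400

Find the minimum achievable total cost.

481000

Cheapest first:
Site-5 (30): use full 1700 → 4500 pallets to go.
Site-J (40): use full 1100 → 3400 pallets to go.
Site-G at 90: take all 2400 pallets → 1000 still needed.
Take 1000 from Site-9 at 170 to finish.
Site-K: unused.
Cost = 1700×30 + 1100×40 + 2400×90 + 1000×170 = 481000.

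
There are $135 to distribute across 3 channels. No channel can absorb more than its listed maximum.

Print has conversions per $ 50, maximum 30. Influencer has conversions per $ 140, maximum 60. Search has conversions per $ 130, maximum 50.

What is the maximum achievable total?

16150

Order the channels by conversions per $: Influencer 140 > Search 130 > Print 50.
Influencer: +60 to 60 (cap) → 75 left.
Search takes 50 to reach its cap of 50 → 25 left.
Print: +25 (room for 30) → 25. Pool exhausted.
Total = 50×25 + 140×60 + 130×50 = 16150.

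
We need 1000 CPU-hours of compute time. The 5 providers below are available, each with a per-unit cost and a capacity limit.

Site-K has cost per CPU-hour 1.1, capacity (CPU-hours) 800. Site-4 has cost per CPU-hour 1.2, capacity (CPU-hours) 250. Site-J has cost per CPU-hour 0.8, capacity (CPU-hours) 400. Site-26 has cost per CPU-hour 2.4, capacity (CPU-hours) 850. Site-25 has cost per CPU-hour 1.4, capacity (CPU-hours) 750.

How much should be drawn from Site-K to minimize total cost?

600

Use providers in increasing cost order.
Take 400 from Site-J at 0.8 — need 600 more.
Site-K at 1.1: take 600 of its 800 — requirement met.
Site-4, Site-25, Site-26: unused.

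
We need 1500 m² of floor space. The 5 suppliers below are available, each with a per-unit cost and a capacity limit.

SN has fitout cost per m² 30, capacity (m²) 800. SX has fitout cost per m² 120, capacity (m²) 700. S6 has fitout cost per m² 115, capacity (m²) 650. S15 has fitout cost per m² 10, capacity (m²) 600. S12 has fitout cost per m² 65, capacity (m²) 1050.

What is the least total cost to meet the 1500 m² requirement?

Use suppliers in increasing cost order.
S15 at 10: take all 600 m² — 900 still needed.
SN (30): use full 800 — 100 m² to go.
S12 at 65: take 100 of its 1050 — requirement met.
S6, SX: unused.
Cost = 600×10 + 800×30 + 100×65 = 36500.

36500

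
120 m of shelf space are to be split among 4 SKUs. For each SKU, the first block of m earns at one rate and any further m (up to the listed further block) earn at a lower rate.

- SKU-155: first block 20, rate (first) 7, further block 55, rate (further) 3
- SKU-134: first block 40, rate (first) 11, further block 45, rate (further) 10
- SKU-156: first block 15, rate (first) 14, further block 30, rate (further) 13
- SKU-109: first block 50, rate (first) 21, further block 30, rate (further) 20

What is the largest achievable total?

Rank every tier by rate: SKU-109/first 21 > SKU-109/second 20 > SKU-156/first 14 > SKU-156/second 13 > SKU-134/first 11 > SKU-134/second 10 > SKU-155/first 7 > SKU-155/second 3.
SKU-109/first (21): +50 — 70 left.
SKU-109 second at 20: fill all 30 — 40 left.
SKU-156 first at 14: fill all 15 — 25 left.
SKU-156/second: +25 of 30 at 13; pool empty.
Total = 21×50 + 20×30 + 14×15 + 13×25 = 2185.

2185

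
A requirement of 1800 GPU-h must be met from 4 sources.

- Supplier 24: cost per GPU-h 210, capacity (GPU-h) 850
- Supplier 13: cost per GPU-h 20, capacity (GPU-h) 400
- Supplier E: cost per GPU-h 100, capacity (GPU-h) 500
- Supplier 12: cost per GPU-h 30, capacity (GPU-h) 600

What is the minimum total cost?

Fill from the cheapest source first.
Supplier 13 (20): use full 400 — 1400 GPU-h to go.
Supplier 12 (30): use full 600 — 800 GPU-h to go.
Take 500 from Supplier E at 100 — need 300 more.
Take 300 from Supplier 24 at 210 to finish.
Cost = 400×20 + 600×30 + 500×100 + 300×210 = 139000.

139000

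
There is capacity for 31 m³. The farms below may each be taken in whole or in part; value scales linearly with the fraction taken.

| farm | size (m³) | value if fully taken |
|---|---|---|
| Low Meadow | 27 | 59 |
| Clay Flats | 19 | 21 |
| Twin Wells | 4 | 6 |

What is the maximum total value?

Sort by value density: Low Meadow 59/27≈2.19, Twin Wells 6/4≈1.5, Clay Flats 21/19≈1.11.
Low Meadow: take in full, 27 m³ for value 59 ; 4 left.
Twin Wells: take in full, 4 m³ for value 6 ; 0 left.
Total value = 65.

65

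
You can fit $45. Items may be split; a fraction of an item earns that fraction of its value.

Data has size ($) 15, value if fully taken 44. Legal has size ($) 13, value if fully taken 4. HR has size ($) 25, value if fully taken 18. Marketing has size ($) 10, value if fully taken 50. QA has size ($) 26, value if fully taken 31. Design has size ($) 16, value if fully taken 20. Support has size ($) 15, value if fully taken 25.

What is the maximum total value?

125.25

Sort by value density: Marketing 50/10≈5, Data 44/15≈2.93, Support 25/15≈1.67, Design 20/16≈1.25, QA 31/26≈1.19, HR 18/25≈0.72, Legal 4/13≈0.308.
All 10 $ of Marketing fit (value 50) ; 35 remain.
Take all of Data (15 $, value 44) ; 20 $ left.
All 15 $ of Support fit (value 25) ; 5 remain.
5 $ left: a 5/16 share of Design gives 20×5/16 = 6.25.
Total value = 125.25.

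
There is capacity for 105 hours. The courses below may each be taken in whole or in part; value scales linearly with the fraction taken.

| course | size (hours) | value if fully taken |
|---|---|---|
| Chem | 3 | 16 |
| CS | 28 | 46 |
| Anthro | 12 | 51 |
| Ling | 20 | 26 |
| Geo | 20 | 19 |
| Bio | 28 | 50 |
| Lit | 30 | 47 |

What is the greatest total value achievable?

215.2

Rank by value-to-size ratio: Chem 16/3≈5.33, Anthro 51/12≈4.25, Bio 50/28≈1.79, CS 46/28≈1.64, Lit 47/30≈1.57, Ling 26/20≈1.3, Geo 19/20≈0.95.
Take all of Chem (3 hours, value 16) ; 102 hours left.
All 12 hours of Anthro fit (value 51) ; 90 remain.
Take all of Bio (28 hours, value 50) ; 62 hours left.
All 28 hours of CS fit (value 46) ; 34 remain.
Lit: take in full, 30 hours for value 47 ; 4 left.
Fill the last 4 hours with part of Ling: 4/20 of it earns 5.2.
Total value = 215.2.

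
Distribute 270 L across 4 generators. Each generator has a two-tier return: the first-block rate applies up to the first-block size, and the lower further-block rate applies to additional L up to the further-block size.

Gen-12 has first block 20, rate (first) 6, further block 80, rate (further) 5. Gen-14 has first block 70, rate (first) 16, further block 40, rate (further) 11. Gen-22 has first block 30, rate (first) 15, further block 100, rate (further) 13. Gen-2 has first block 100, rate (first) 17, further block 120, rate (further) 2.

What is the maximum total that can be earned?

Treat each block as its own option and order by rate: Gen-2/first 17 > Gen-14/first 16 > Gen-22/first 15 > Gen-22/second 13 > Gen-14/second 11 > Gen-12/first 6 > Gen-12/second 5 > Gen-2/second 2.
Gen-2/first (17): +100 — 170 left.
Fill Gen-14 first block (70 at 16) — 100 left.
Gen-22/first (15): +30 — 70 left.
Gen-22/second: +70 of 100 at 13; pool empty.
Total = 17×100 + 16×70 + 15×30 + 13×70 = 4180.

4180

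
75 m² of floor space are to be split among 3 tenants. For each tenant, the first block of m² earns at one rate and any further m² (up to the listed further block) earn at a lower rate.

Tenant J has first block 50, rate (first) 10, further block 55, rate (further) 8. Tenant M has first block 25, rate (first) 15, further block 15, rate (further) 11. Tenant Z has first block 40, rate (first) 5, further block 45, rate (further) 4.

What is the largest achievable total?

Order all 6 blocks by rate: Tenant M/first 15 > Tenant M/second 11 > Tenant J/first 10 > Tenant J/second 8 > Tenant Z/first 5 > Tenant Z/second 4.
Tenant M first at 15: fill all 25 — 50 left.
Tenant M second at 11: fill all 15 — 35 left.
Tenant J first at 10: only 35 left, fill 35.
Total = 15×25 + 11×15 + 10×35 = 890.

890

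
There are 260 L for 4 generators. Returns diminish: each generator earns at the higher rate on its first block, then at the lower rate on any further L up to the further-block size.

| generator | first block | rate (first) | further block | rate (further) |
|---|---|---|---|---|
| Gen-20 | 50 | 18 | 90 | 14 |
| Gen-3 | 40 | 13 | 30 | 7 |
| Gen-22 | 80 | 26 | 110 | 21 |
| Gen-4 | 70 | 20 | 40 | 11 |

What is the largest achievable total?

Order all 8 blocks by rate: Gen-22/first 26 > Gen-22/second 21 > Gen-4/first 20 > Gen-20/first 18 > Gen-20/second 14 > Gen-3/first 13 > Gen-4/second 11 > Gen-3/second 7.
Gen-22 first at 26: fill all 80 ; 180 left.
Fill Gen-22 second block (110 at 21) ; 70 left.
Gen-4 first at 20: fill all 70 ; 0 left.
Total = 26×80 + 21×110 + 20×70 = 5790.

5790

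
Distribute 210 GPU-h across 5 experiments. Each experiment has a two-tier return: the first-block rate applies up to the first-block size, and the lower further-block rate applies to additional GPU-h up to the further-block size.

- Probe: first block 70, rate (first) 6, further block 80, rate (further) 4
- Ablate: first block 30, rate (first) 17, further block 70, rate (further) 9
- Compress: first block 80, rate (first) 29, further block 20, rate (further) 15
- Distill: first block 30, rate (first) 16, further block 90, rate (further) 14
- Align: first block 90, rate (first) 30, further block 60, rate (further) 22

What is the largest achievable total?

Order all 10 blocks by rate: Align/first 30 > Compress/first 29 > Align/second 22 > Ablate/first 17 > Distill/first 16 > Compress/second 15 > Distill/second 14 > Ablate/second 9 > Probe/first 6 > Probe/second 4.
Align/first (30): +90 → 120 left.
Fill Compress first block (80 at 29) → 40 left.
Align second at 22: only 40 left, fill 40.
Total = 30×90 + 29×80 + 22×40 = 5900.

5900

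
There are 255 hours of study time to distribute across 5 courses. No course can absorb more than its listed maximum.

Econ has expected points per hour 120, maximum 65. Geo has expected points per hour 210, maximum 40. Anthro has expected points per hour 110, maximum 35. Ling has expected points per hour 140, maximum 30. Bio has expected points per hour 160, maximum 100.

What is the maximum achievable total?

38600

Order the courses by expected points per hour: Geo 210 > Bio 160 > Ling 140 > Econ 120 > Anthro 110.
Geo: +40 to 40 (cap) — 215 left.
Give Bio 100 to hit its cap of 100 — 115 left.
Ling takes 30 to reach its cap of 30 — 85 left.
Econ takes 65 to reach its cap of 65 — 20 left.
Only 20 left; Anthro takes them to reach 20.
Total = 120×65 + 210×40 + 110×20 + 140×30 + 160×100 = 38600.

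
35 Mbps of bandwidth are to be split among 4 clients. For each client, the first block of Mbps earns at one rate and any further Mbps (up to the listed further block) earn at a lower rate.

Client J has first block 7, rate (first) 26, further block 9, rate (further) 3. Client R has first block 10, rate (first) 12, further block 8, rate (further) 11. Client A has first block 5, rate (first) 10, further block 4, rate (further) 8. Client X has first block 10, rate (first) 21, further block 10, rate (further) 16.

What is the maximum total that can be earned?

648

Rank every tier by rate: Client J/tier1 26 > Client X/tier1 21 > Client X/tier2 16 > Client R/tier1 12 > Client R/tier2 11 > Client A/tier1 10 > Client A/tier2 8 > Client J/tier2 3.
Client J tier1 at 26: fill all 7 → 28 left.
Fill Client X tier1 block (10 at 21) → 18 left.
Client X/tier2 (16): +10 → 8 left.
Client R tier1 at 12: only 8 left, fill 8.
Total = 26×7 + 21×10 + 16×10 + 12×8 = 648.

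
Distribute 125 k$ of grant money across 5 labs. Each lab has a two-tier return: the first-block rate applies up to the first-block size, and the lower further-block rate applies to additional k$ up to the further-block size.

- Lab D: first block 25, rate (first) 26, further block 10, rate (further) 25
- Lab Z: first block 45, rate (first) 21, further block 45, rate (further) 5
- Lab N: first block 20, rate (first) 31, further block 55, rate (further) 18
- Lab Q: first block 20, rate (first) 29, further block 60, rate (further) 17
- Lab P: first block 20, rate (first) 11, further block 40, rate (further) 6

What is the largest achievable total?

Rank every tier by rate: Lab N/T1 31 > Lab Q/T1 29 > Lab D/T1 26 > Lab D/T2 25 > Lab Z/T1 21 > Lab N/T2 18 > Lab Q/T2 17 > Lab P/T1 11 > Lab P/T2 6 > Lab Z/T2 5.
Lab N/T1 (31): +20 — 105 left.
Lab Q T1 at 29: fill all 20 — 85 left.
Lab D/T1 (26): +25 — 60 left.
Lab D T2 at 25: fill all 10 — 50 left.
Lab Z T1 at 21: fill all 45 — 5 left.
Lab N/T2: +5 of 55 at 18; pool empty.
Total = 31×20 + 29×20 + 26×25 + 25×10 + 21×45 + 18×5 = 3135.

3135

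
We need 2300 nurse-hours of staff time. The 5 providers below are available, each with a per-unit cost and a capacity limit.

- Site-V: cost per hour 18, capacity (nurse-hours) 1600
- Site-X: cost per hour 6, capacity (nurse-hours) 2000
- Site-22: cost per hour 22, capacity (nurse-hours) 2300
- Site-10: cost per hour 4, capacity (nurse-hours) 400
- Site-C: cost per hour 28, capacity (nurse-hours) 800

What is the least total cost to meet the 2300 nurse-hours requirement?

Fill from the cheapest provider first.
Site-10 (4): use full 400 → 1900 nurse-hours to go.
Take 1900 from Site-X at 6 to finish.
Site-V, Site-22, Site-C: unused.
Cost = 400×4 + 1900×6 = 13000.

13000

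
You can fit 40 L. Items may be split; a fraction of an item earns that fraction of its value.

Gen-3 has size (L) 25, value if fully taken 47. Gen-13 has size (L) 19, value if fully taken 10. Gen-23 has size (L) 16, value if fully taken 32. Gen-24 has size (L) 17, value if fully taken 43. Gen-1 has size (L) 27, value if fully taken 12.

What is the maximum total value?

88.16

Best value per unit of size first: Gen-24 43/17≈2.53, Gen-23 32/16≈2, Gen-3 47/25≈1.88, Gen-13 10/19≈0.526, Gen-1 12/27≈0.444.
Gen-24: take in full, 17 L for value 43 → 23 left.
All 16 L of Gen-23 fit (value 32) → 7 remain.
Fill the last 7 L with part of Gen-3: 7/25 of it earns 13.16.
Total value = 88.16.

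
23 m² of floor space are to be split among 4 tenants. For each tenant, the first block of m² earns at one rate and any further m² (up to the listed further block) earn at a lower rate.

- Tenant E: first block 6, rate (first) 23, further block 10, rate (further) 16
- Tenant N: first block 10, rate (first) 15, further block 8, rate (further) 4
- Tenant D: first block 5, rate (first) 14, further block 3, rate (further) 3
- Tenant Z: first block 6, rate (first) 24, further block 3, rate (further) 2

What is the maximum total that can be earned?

457

Treat each block as its own option and order by rate: Tenant Z/tier1 24 > Tenant E/tier1 23 > Tenant E/tier2 16 > Tenant N/tier1 15 > Tenant D/tier1 14 > Tenant N/tier2 4 > Tenant D/tier2 3 > Tenant Z/tier2 2.
Fill Tenant Z tier1 block (6 at 24) → 17 left.
Tenant E tier1 at 23: fill all 6 → 11 left.
Tenant E/tier2 (16): +10 → 1 left.
1 remain; put them into Tenant N tier1 at 15.
Total = 24×6 + 23×6 + 16×10 + 15×1 = 457.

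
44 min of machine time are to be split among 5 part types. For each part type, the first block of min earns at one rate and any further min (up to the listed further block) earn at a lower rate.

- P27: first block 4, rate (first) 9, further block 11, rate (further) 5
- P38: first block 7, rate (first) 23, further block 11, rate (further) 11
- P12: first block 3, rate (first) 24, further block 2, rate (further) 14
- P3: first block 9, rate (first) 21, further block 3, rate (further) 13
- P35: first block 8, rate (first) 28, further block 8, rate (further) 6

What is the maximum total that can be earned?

Rank every tier by rate: P35/tier1 28 > P12/tier1 24 > P38/tier1 23 > P3/tier1 21 > P12/tier2 14 > P3/tier2 13 > P38/tier2 11 > P27/tier1 9 > P35/tier2 6 > P27/tier2 5.
Fill P35 tier1 block (8 at 28) → 36 left.
P12/tier1 (24): +3 → 33 left.
P38 tier1 at 23: fill all 7 → 26 left.
Fill P3 tier1 block (9 at 21) → 17 left.
P12 tier2 at 14: fill all 2 → 15 left.
P3 tier2 at 13: fill all 3 → 12 left.
P38/tier2 (11): +11 → 1 left.
P27 tier1 at 9: only 1 left, fill 1.
Total = 28×8 + 24×3 + 23×7 + 21×9 + 14×2 + 13×3 + 11×11 + 9×1 = 843.

843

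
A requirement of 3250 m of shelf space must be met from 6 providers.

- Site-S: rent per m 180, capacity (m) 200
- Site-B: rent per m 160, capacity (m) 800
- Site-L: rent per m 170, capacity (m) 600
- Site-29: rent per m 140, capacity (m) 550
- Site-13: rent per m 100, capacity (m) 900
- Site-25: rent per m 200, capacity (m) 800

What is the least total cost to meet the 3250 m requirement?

473000

Cheapest first:
Take 900 from Site-13 at 100 → need 2350 more.
Site-29 (140): use full 550 → 1800 m to go.
Site-B (160): use full 800 → 1000 m to go.
Site-L (170): use full 600 → 400 m to go.
Site-S at 180: take all 200 m → 200 still needed.
Site-25 (200): take the remaining 200 → done.
Cost = 900×100 + 550×140 + 800×160 + 600×170 + 200×180 + 200×200 = 473000.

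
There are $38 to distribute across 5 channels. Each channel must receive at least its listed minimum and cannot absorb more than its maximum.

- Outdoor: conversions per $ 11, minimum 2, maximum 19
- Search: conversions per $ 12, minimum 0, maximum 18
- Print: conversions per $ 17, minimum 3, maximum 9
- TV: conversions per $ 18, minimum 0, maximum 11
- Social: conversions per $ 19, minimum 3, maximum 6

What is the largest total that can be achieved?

Meeting every minimum uses 2+0+3+0+3 = 8 $, leaving 30.
Highest conversions per $ first: Social 19 > TV 18 > Print 17 > Search 12 > Outdoor 11.
Give Social 3 more to hit its cap of 6 → 27 left.
TV: +11 to 11 (cap) → 16 left.
Print: +6 to 9 (cap) → 10 left.
Search has room for 18 more but only 10 remain, so it gets 10.
Total = 11×2 + 12×10 + 17×9 + 18×11 + 19×6 = 607.

607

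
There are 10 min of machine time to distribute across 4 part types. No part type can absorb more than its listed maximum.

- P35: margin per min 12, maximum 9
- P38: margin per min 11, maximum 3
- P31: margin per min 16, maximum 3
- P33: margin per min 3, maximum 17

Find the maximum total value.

132

Order the part types by margin per min: P31 16 > P35 12 > P38 11 > P33 3.
P31: +3 to 3 (cap) — 7 left.
Only 7 left; P35 takes them to reach 7.
Total = 12×7 + 16×3 = 132.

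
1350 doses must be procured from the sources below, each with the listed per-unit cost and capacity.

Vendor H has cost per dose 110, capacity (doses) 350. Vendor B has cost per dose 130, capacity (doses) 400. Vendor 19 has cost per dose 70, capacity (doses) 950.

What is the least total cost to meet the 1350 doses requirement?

111500

Cheapest first:
Vendor 19 at 70: take all 950 doses ; 400 still needed.
Vendor H (110): use full 350 ; 50 doses to go.
Vendor B at 130: take 50 of its 400 ; requirement met.
Cost = 950×70 + 350×110 + 50×130 = 111500.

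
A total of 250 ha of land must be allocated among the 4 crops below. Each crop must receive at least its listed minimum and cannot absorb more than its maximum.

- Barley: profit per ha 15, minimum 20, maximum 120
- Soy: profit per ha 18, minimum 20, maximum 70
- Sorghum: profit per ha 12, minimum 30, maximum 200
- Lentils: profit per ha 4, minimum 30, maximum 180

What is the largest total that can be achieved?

3540

Meeting every minimum uses 20+20+30+30 = 100 ha, leaving 150.
Order the crops by profit per ha: Soy 18 > Barley 15 > Sorghum 12 > Lentils 4.
Soy takes 50 more to reach its cap of 70 ; 100 left.
Give Barley 100 more to hit its cap of 120 ; 0 left.
Total = 15×120 + 18×70 + 12×30 + 4×30 = 3540.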